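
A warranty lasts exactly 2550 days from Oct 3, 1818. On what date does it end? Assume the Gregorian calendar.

+365 (one year) → Oct 3, 1819 (2185 left).
+366 (one year; includes Feb 29, 1820) → Oct 3, 1820 (1819 left).
+365 (one year) → Oct 3, 1821 (1454 left).
+365 (one year) → Oct 3, 1822 (1089 left).
+365 (one year) → Oct 3, 1823 (724 left).
+366 (one year; includes Feb 29, 1824) → Oct 3, 1824 (358 left).
Oct has 31 days: +29 → Nov 1, 1824 (329 left).
Nov has 30 days: +30 → Dec 1, 1824 (299 left).
Dec has 31 days: +31 → Jan 1, 1825 (268 left).
Jan has 31 days: +31 → Feb 1, 1825 (237 left).
Feb has 28 days: +28 → Mar 1, 1825 (209 left).
Mar has 31 days: +31 → Apr 1, 1825 (178 left).
Apr has 30 days: +30 → May 1, 1825 (148 left).
May has 31 days: +31 → Jun 1, 1825 (117 left).
Jun has 30 days: +30 → Jul 1, 1825 (87 left).
Jul has 31 days: +31 → Aug 1, 1825 (56 left).
Aug has 31 days: +31 → Sep 1, 1825 (25 left).
+25 → Sep 26, 1825.

September 26, 1825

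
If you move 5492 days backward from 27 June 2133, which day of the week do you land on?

First find the weekday of Jun 27, 2133. Doomsday rule: the anchor day for the 2100s is Sunday. For year 33: 33÷12 = 2 r 9, and 9÷4 = 2, so 2+9+2 = 13.
Sunday + 13 ≡ Saturday — that's 2133's doomsday.
In June the doomsday date is Jun 6.
Jun 27 is 21 days after Jun 6; 21 mod 7 = 0, so Saturday + 0 = Saturday.
5492 mod 7 = 4, so 5492 days before a Saturday is Saturday − 4 = Tuesday.

Tuesday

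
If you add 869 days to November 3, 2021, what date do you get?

March 21, 2024

+365 (one year) → Nov 3, 2022 (504 left).
+365 (one year) → Nov 3, 2023 (139 left).
Nov has 30 days: +28 → Dec 1, 2023 (111 left).
Dec has 31 days: +31 → Jan 1, 2024 (80 left).
Jan has 31 days: +31 → Feb 1, 2024 (49 left).
Feb has 29 days: +29 → Mar 1, 2024 (20 left).
+20 → Mar 21, 2024.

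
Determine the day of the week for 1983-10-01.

Saturday

Doomsday rule: the anchor day for the 1900s is Wednesday. For year 83: 83÷12 = 6 r 11, and 11÷4 = 2, so 6+11+2 = 19.
Wednesday + 19 ≡ Monday — that's 1983's doomsday.
In October the doomsday date is Oct 10.
Oct 1 is 9 days before Oct 10; 9 mod 7 = 2, so Monday − 2 = Saturday.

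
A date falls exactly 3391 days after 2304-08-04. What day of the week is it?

First find the weekday of Aug 4, 2304. Doomsday rule: the anchor day for the 2300s is Wednesday. For year 04: 4÷12 = 0 r 4, and 4÷4 = 1, so 0+4+1 = 5.
Wednesday + 5 ≡ Monday — that's 2304's doomsday.
In August the doomsday date is Aug 8.
Aug 4 is 4 days before Aug 8; 4 mod 7 = 4, so Monday − 4 = Thursday.
3391 mod 7 = 3, so 3391 days after a Thursday is Thursday + 3 = Sunday.

Sunday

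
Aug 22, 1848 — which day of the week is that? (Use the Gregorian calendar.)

January 1, 1848 is a Saturday.
Jan 1, 1848 → Feb 1, 1848: 31 days (January has 31).
Feb 1, 1848 → Mar 1, 1848: 29 days (February has 29).
Mar 1, 1848 → Apr 1, 1848: 31 days (March has 31).
Apr 1, 1848 → May 1, 1848: 30 days (April has 30).
May 1, 1848 → Jun 1, 1848: 31 days (May has 31).
Jun 1, 1848 → Jul 1, 1848: 30 days (June has 30).
Jul 1, 1848 → Aug 1, 1848: 31 days (July has 31).
Aug 1, 1848 → Aug 22, 1848: 21 days.
Total: 234 days.
234 mod 7 = 3, so Saturday + 3 = Tuesday.

Tuesday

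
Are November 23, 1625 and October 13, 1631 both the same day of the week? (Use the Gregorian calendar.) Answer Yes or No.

From Nov 23, 1625 to Oct 13, 1631 is 2150 days.
2150 mod 7 = 1, so they are different weekdays.
(Nov 23, 1625 is a Sunday; Oct 13, 1631 is a Monday.)

No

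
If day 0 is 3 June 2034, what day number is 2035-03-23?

Jun 3, 2034 → Jul 3, 2034: 30 days (June has 30).
Jul 3, 2034 → Aug 3, 2034: 31 days (July has 31).
Aug 3, 2034 → Sep 3, 2034: 31 days (August has 31).
Sep 3, 2034 → Oct 3, 2034: 30 days (September has 30).
Oct 3, 2034 → Nov 3, 2034: 31 days (October has 31).
Nov 3, 2034 → Dec 3, 2034: 30 days (November has 30).
Dec 3, 2034 → Jan 3, 2035: 31 days (December has 31).
Jan 3, 2035 → Feb 3, 2035: 31 days (January has 31).
Feb 3, 2035 → Mar 3, 2035: 28 days (February has 28).
Mar 3, 2035 → Mar 23, 2035: 20 days.
Total: 293 days.

293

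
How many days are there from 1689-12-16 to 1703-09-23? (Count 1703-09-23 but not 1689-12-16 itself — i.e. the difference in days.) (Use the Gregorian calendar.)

Dec 16, 1689 → Dec 16, 1690: 365 days.
Dec 16, 1690 → Dec 16, 1691: 365 days.
Dec 16, 1691 → Dec 16, 1692: 366 days (Feb 29, 1692 is in that span).
Dec 16, 1692 → Dec 16, 1693: 365 days.
Dec 16, 1693 → Dec 16, 1694: 365 days.
Dec 16, 1694 → Dec 16, 1695: 365 days.
Dec 16, 1695 → Dec 16, 1696: 366 days (Feb 29, 1696 is in that span).
Dec 16, 1696 → Dec 16, 1697: 365 days.
Dec 16, 1697 → Dec 16, 1698: 365 days.
Dec 16, 1698 → Dec 16, 1699: 365 days.
Dec 16, 1699 → Dec 16, 1700: 365 days.
Dec 16, 1700 → Dec 16, 1701: 365 days.
Dec 16, 1701 → Dec 16, 1702: 365 days.
Dec 16, 1702 → Jan 16, 1703: 31 days (December has 31).
Jan 16, 1703 → Feb 16, 1703: 31 days (January has 31).
Feb 16, 1703 → Mar 16, 1703: 28 days (February has 28).
Mar 16, 1703 → Apr 16, 1703: 31 days (March has 31).
Apr 16, 1703 → May 16, 1703: 30 days (April has 30).
May 16, 1703 → Jun 16, 1703: 31 days (May has 31).
Jun 16, 1703 → Jul 16, 1703: 30 days (June has 30).
Jul 16, 1703 → Aug 16, 1703: 31 days (July has 31).
Aug 16, 1703 → Sep 16, 1703: 31 days (August has 31).
Sep 16, 1703 → Sep 23, 1703: 7 days.
Total: 5028 days.

5028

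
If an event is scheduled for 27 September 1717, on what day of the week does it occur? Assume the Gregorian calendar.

Monday

Doomsday rule: the anchor day for the 1700s is Sunday. For year 17: 17÷12 = 1 r 5, and 5÷4 = 1, so 1+5+1 = 7.
Sunday + 7 ≡ Sunday — that's 1717's doomsday.
In September the doomsday date is Sep 5.
Sep 27 is 22 days after Sep 5; 22 mod 7 = 1, so Sunday + 1 = Monday.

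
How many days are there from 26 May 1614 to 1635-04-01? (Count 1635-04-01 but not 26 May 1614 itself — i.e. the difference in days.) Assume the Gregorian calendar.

7615

May 26, 1614 → May 26, 1615: 365 days.
May 26, 1615 → May 26, 1616: 366 days (Feb 29, 1616 is in that span).
May 26, 1616 → May 26, 1617: 365 days.
May 26, 1617 → May 26, 1618: 365 days.
May 26, 1618 → May 26, 1619: 365 days.
May 26, 1619 → May 26, 1620: 366 days (Feb 29, 1620 is in that span).
May 26, 1620 → May 26, 1621: 365 days.
May 26, 1621 → May 26, 1622: 365 days.
May 26, 1622 → May 26, 1623: 365 days.
May 26, 1623 → May 26, 1624: 366 days (Feb 29, 1624 is in that span).
May 26, 1624 → May 26, 1625: 365 days.
May 26, 1625 → May 26, 1626: 365 days.
May 26, 1626 → May 26, 1627: 365 days.
May 26, 1627 → May 26, 1628: 366 days (Feb 29, 1628 is in that span).
May 26, 1628 → May 26, 1629: 365 days.
May 26, 1629 → May 26, 1630: 365 days.
May 26, 1630 → May 26, 1631: 365 days.
May 26, 1631 → May 26, 1632: 366 days (Feb 29, 1632 is in that span).
May 26, 1632 → May 26, 1633: 365 days.
May 26, 1633 → May 26, 1634: 365 days.
May 26, 1634 → Jun 26, 1634: 31 days (May has 31).
Jun 26, 1634 → Jul 26, 1634: 30 days (June has 30).
Jul 26, 1634 → Aug 26, 1634: 31 days (July has 31).
Aug 26, 1634 → Sep 26, 1634: 31 days (August has 31).
Sep 26, 1634 → Oct 26, 1634: 30 days (September has 30).
Oct 26, 1634 → Nov 26, 1634: 31 days (October has 31).
Nov 26, 1634 → Dec 26, 1634: 30 days (November has 30).
Dec 26, 1634 → Jan 26, 1635: 31 days (December has 31).
Jan 26, 1635 → Feb 26, 1635: 31 days (January has 31).
Feb 26, 1635 → Mar 26, 1635: 28 days (February has 28).
Mar 26, 1635 → Apr 1, 1635: 6 days.
Total: 7615 days.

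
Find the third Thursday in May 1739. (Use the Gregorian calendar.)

May 1, 1739 is a Friday.
The first Thursday is therefore May 7 (6 days later).
The third Thursday is 7 + 2×7 = May 21.

May 21, 1739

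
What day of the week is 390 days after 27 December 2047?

First find the weekday of Dec 27, 2047. Doomsday rule: the anchor day for the 2000s is Tuesday. For year 47: 47÷12 = 3 r 11, and 11÷4 = 2, so 3+11+2 = 16.
Tuesday + 16 ≡ Thursday — that's 2047's doomsday.
In December the doomsday date is Dec 12.
Dec 27 is 15 days after Dec 12; 15 mod 7 = 1, so Thursday + 1 = Friday.
390 mod 7 = 5, so 390 days after a Friday is Friday + 5 = Wednesday.

Wednesday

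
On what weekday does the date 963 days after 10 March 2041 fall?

Thursday

First find the weekday of Mar 10, 2041. Doomsday rule: the anchor day for the 2000s is Tuesday. For year 41: 41÷12 = 3 r 5, and 5÷4 = 1, so 3+5+1 = 9.
Tuesday + 9 ≡ Thursday — that's 2041's doomsday.
In March the doomsday date is Mar 14.
Mar 10 is 4 days before Mar 14; 4 mod 7 = 4, so Thursday − 4 = Sunday.
963 mod 7 = 4, so 963 days after a Sunday is Sunday + 4 = Thursday.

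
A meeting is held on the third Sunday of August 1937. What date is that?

August 15, 1937

August 1, 1937 is a Sunday.
The first Sunday is therefore August 1 (same day).
The third Sunday is 1 + 2×7 = August 15.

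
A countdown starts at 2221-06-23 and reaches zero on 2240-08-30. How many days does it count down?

Jun 23, 2221 → Jun 23, 2222: 365 days.
Jun 23, 2222 → Jun 23, 2223: 365 days.
Jun 23, 2223 → Jun 23, 2224: 366 days (Feb 29, 2224 is in that span).
Jun 23, 2224 → Jun 23, 2225: 365 days.
Jun 23, 2225 → Jun 23, 2226: 365 days.
Jun 23, 2226 → Jun 23, 2227: 365 days.
Jun 23, 2227 → Jun 23, 2228: 366 days (Feb 29, 2228 is in that span).
Jun 23, 2228 → Jun 23, 2229: 365 days.
Jun 23, 2229 → Jun 23, 2230: 365 days.
Jun 23, 2230 → Jun 23, 2231: 365 days.
Jun 23, 2231 → Jun 23, 2232: 366 days (Feb 29, 2232 is in that span).
Jun 23, 2232 → Jun 23, 2233: 365 days.
Jun 23, 2233 → Jun 23, 2234: 365 days.
Jun 23, 2234 → Jun 23, 2235: 365 days.
Jun 23, 2235 → Jun 23, 2236: 366 days (Feb 29, 2236 is in that span).
Jun 23, 2236 → Jun 23, 2237: 365 days.
Jun 23, 2237 → Jun 23, 2238: 365 days.
Jun 23, 2238 → Jun 23, 2239: 365 days.
Jun 23, 2239 → Jun 23, 2240: 366 days (Feb 29, 2240 is in that span).
Jun 23, 2240 → Jul 23, 2240: 30 days (June has 30).
Jul 23, 2240 → Aug 23, 2240: 31 days (July has 31).
Aug 23, 2240 → Aug 30, 2240: 7 days.
Total: 7008 days.

7008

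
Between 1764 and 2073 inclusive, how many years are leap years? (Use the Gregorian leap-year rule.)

76

Multiples of 4 in [1764,2073]: 78.
Of those, multiples of 100: 3 (not leap unless ÷400).
Multiples of 400: 1.
Leap years = 78 − 3 + 1 = 76.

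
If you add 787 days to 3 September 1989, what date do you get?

+365 (one year) → Sep 3, 1990 (422 left).
+365 (one year) → Sep 3, 1991 (57 left).
Sep has 30 days: +28 → Oct 1, 1991 (29 left).
+29 → Oct 30, 1991.

October 30, 1991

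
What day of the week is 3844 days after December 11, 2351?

Wednesday

First find the weekday of Dec 11, 2351. Doomsday rule: the anchor day for the 2300s is Wednesday. For year 51: 51÷12 = 4 r 3, and 3÷4 = 0, so 4+3+0 = 7.
Wednesday + 7 ≡ Wednesday — that's 2351's doomsday.
In December the doomsday date is Dec 12.
Dec 11 is 1 day before Dec 12; 1 mod 7 = 1, so Wednesday − 1 = Tuesday.
3844 mod 7 = 1, so 3844 days after a Tuesday is Tuesday + 1 = Wednesday.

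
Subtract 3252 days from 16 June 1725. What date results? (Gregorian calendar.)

July 21, 1716

−365 (one year) → Jun 16, 1724 (2887 left).
−366 (one year; includes Feb 29, 1724) → Jun 16, 1723 (2521 left).
−365 (one year) → Jun 16, 1722 (2156 left).
−365 (one year) → Jun 16, 1721 (1791 left).
−365 (one year) → Jun 16, 1720 (1426 left).
−366 (one year; includes Feb 29, 1720) → Jun 16, 1719 (1060 left).
−365 (one year) → Jun 16, 1718 (695 left).
−365 (one year) → Jun 16, 1717 (330 left).
−16 → May 31, 1717 (end of May, 31 days; 314 left).
−31 → Apr 30, 1717 (end of Apr, 30 days; 283 left).
−30 → Mar 31, 1717 (end of Mar, 31 days; 253 left).
−31 → Feb 28, 1717 (end of Feb, 28 days; 222 left).
−28 → Jan 31, 1717 (end of Jan, 31 days; 194 left).
−31 → Dec 31, 1716 (end of Dec, 31 days; 163 left).
−31 → Nov 30, 1716 (end of Nov, 30 days; 132 left).
−30 → Oct 31, 1716 (end of Oct, 31 days; 102 left).
−31 → Sep 30, 1716 (end of Sep, 30 days; 71 left).
−30 → Aug 31, 1716 (end of Aug, 31 days; 41 left).
−31 → Jul 31, 1716 (end of Jul, 31 days; 10 left).
−10 → Jul 21, 1716.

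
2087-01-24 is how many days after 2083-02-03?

1451

Feb 3, 2083 → Feb 3, 2084: 365 days.
Feb 3, 2084 → Feb 3, 2085: 366 days (Feb 29, 2084 is in that span).
Feb 3, 2085 → Feb 3, 2086: 365 days.
Feb 3, 2086 → Mar 3, 2086: 28 days (February has 28).
Mar 3, 2086 → Apr 3, 2086: 31 days (March has 31).
Apr 3, 2086 → May 3, 2086: 30 days (April has 30).
May 3, 2086 → Jun 3, 2086: 31 days (May has 31).
Jun 3, 2086 → Jul 3, 2086: 30 days (June has 30).
Jul 3, 2086 → Aug 3, 2086: 31 days (July has 31).
Aug 3, 2086 → Sep 3, 2086: 31 days (August has 31).
Sep 3, 2086 → Oct 3, 2086: 30 days (September has 30).
Oct 3, 2086 → Nov 3, 2086: 31 days (October has 31).
Nov 3, 2086 → Dec 3, 2086: 30 days (November has 30).
Dec 3, 2086 → Jan 3, 2087: 31 days (December has 31).
Jan 3, 2087 → Jan 24, 2087: 21 days.
Total: 1451 days.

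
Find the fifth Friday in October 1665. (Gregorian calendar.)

October 30, 1665

October 1, 1665 is a Thursday.
The first Friday is therefore October 2 (1 days later).
The fifth Friday is 2 + 4×7 = October 30.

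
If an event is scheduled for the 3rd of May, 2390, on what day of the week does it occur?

Doomsday rule: the anchor day for the 2300s is Wednesday. For year 90: 90÷12 = 7 r 6, and 6÷4 = 1, so 7+6+1 = 14.
Wednesday + 14 ≡ Wednesday — that's 2390's doomsday.
In May the doomsday date is May 9.
May 3 is 6 days before May 9; 6 mod 7 = 6, so Wednesday − 6 = Thursday.

Thursday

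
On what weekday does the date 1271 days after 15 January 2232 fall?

Thursday

Jan 15, 2232 is a Sunday.
1271 mod 7 = 4, so 1271 days after a Sunday is Sunday + 4 = Thursday.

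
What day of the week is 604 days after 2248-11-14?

First find the weekday of Nov 14, 2248. Doomsday rule: the anchor day for the 2200s is Friday. For year 48: 48÷12 = 4 r 0, and 0÷4 = 0, so 4+0+0 = 4.
Friday + 4 ≡ Tuesday — that's 2248's doomsday.
In November the doomsday date is Nov 7.
Nov 14 is 7 days after Nov 7; 7 mod 7 = 0, so Tuesday + 0 = Tuesday.
604 mod 7 = 2, so 604 days after a Tuesday is Tuesday + 2 = Thursday.

Thursday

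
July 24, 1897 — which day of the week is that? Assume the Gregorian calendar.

Saturday

Doomsday rule: the anchor day for the 1800s is Friday. For year 97: 97÷12 = 8 r 1, and 1÷4 = 0, so 8+1+0 = 9.
Friday + 9 ≡ Sunday — that's 1897's doomsday.
In July the doomsday date is Jul 11.
Jul 24 is 13 days after Jul 11; 13 mod 7 = 6, so Sunday + 6 = Saturday.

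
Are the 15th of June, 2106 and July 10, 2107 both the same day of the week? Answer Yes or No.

No

From Jun 15, 2106 to Jul 10, 2107 is 390 days.
390 mod 7 = 5, so they are different weekdays.
(Jun 15, 2106 is a Tuesday; Jul 10, 2107 is a Sunday.)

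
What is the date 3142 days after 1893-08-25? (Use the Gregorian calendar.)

+365 (one year) → Aug 25, 1894 (2777 left).
+365 (one year) → Aug 25, 1895 (2412 left).
+366 (one year; includes Feb 29, 1896) → Aug 25, 1896 (2046 left).
+365 (one year) → Aug 25, 1897 (1681 left).
+365 (one year) → Aug 25, 1898 (1316 left).
+365 (one year) → Aug 25, 1899 (951 left).
+365 (one year) → Aug 25, 1900 (586 left).
+365 (one year) → Aug 25, 1901 (221 left).
Aug has 31 days: +7 → Sep 1, 1901 (214 left).
Sep has 30 days: +30 → Oct 1, 1901 (184 left).
Oct has 31 days: +31 → Nov 1, 1901 (153 left).
Nov has 30 days: +30 → Dec 1, 1901 (123 left).
Dec has 31 days: +31 → Jan 1, 1902 (92 left).
Jan has 31 days: +31 → Feb 1, 1902 (61 left).
Feb has 28 days: +28 → Mar 1, 1902 (33 left).
Mar has 31 days: +31 → Apr 1, 1902 (2 left).
+2 → Apr 3, 1902.

April 3, 1902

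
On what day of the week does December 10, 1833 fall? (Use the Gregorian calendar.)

Tuesday

Doomsday rule: the anchor day for the 1800s is Friday. For year 33: 33÷12 = 2 r 9, and 9÷4 = 2, so 2+9+2 = 13.
Friday + 13 ≡ Thursday — that's 1833's doomsday.
In December the doomsday date is Dec 12.
Dec 10 is 2 days before Dec 12; 2 mod 7 = 2, so Thursday − 2 = Tuesday.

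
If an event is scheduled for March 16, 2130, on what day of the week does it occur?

Doomsday rule: the anchor day for the 2100s is Sunday. For year 30: 30÷12 = 2 r 6, and 6÷4 = 1, so 2+6+1 = 9.
Sunday + 9 ≡ Tuesday — that's 2130's doomsday.
In March the doomsday date is Mar 14.
Mar 16 is 2 days after Mar 14; 2 mod 7 = 2, so Tuesday + 2 = Thursday.

Thursday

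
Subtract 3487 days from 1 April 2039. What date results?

−365 (one year) → Apr 1, 2038 (3122 left).
−365 (one year) → Apr 1, 2037 (2757 left).
−365 (one year) → Apr 1, 2036 (2392 left).
−366 (one year; includes Feb 29, 2036) → Apr 1, 2035 (2026 left).
−365 (one year) → Apr 1, 2034 (1661 left).
−365 (one year) → Apr 1, 2033 (1296 left).
−365 (one year) → Apr 1, 2032 (931 left).
−366 (one year; includes Feb 29, 2032) → Apr 1, 2031 (565 left).
−365 (one year) → Apr 1, 2030 (200 left).
−1 → Mar 31, 2030 (end of Mar, 31 days; 199 left).
−31 → Feb 28, 2030 (end of Feb, 28 days; 168 left).
−28 → Jan 31, 2030 (end of Jan, 31 days; 140 left).
−31 → Dec 31, 2029 (end of Dec, 31 days; 109 left).
−31 → Nov 30, 2029 (end of Nov, 30 days; 78 left).
−30 → Oct 31, 2029 (end of Oct, 31 days; 48 left).
−31 → Sep 30, 2029 (end of Sep, 30 days; 17 left).
−17 → Sep 13, 2029.

September 13, 2029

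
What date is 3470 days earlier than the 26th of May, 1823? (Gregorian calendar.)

November 24, 1813

−365 (one year) → May 26, 1822 (3105 left).
−365 (one year) → May 26, 1821 (2740 left).
−365 (one year) → May 26, 1820 (2375 left).
−366 (one year; includes Feb 29, 1820) → May 26, 1819 (2009 left).
−365 (one year) → May 26, 1818 (1644 left).
−365 (one year) → May 26, 1817 (1279 left).
−365 (one year) → May 26, 1816 (914 left).
−366 (one year; includes Feb 29, 1816) → May 26, 1815 (548 left).
−365 (one year) → May 26, 1814 (183 left).
−26 → Apr 30, 1814 (end of Apr, 30 days; 157 left).
−30 → Mar 31, 1814 (end of Mar, 31 days; 127 left).
−31 → Feb 28, 1814 (end of Feb, 28 days; 96 left).
−28 → Jan 31, 1814 (end of Jan, 31 days; 68 left).
−31 → Dec 31, 1813 (end of Dec, 31 days; 37 left).
−31 → Nov 30, 1813 (end of Nov, 30 days; 6 left).
−6 → Nov 24, 1813.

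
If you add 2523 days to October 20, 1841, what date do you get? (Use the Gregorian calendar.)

September 16, 1848

+365 (one year) → Oct 20, 1842 (2158 left).
+365 (one year) → Oct 20, 1843 (1793 left).
+366 (one year; includes Feb 29, 1844) → Oct 20, 1844 (1427 left).
+365 (one year) → Oct 20, 1845 (1062 left).
+365 (one year) → Oct 20, 1846 (697 left).
+365 (one year) → Oct 20, 1847 (332 left).
Oct has 31 days: +12 → Nov 1, 1847 (320 left).
Nov has 30 days: +30 → Dec 1, 1847 (290 left).
Dec has 31 days: +31 → Jan 1, 1848 (259 left).
Jan has 31 days: +31 → Feb 1, 1848 (228 left).
Feb has 29 days: +29 → Mar 1, 1848 (199 left).
Mar has 31 days: +31 → Apr 1, 1848 (168 left).
Apr has 30 days: +30 → May 1, 1848 (138 left).
May has 31 days: +31 → Jun 1, 1848 (107 left).
Jun has 30 days: +30 → Jul 1, 1848 (77 left).
Jul has 31 days: +31 → Aug 1, 1848 (46 left).
Aug has 31 days: +31 → Sep 1, 1848 (15 left).
+15 → Sep 16, 1848.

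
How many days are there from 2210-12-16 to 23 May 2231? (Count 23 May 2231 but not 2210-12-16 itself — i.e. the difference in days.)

7463

Dec 16, 2210 → Dec 16, 2211: 365 days.
Dec 16, 2211 → Dec 16, 2212: 366 days (Feb 29, 2212 is in that span).
Dec 16, 2212 → Dec 16, 2213: 365 days.
Dec 16, 2213 → Dec 16, 2214: 365 days.
Dec 16, 2214 → Dec 16, 2215: 365 days.
Dec 16, 2215 → Dec 16, 2216: 366 days (Feb 29, 2216 is in that span).
Dec 16, 2216 → Dec 16, 2217: 365 days.
Dec 16, 2217 → Dec 16, 2218: 365 days.
Dec 16, 2218 → Dec 16, 2219: 365 days.
Dec 16, 2219 → Dec 16, 2220: 366 days (Feb 29, 2220 is in that span).
Dec 16, 2220 → Dec 16, 2221: 365 days.
Dec 16, 2221 → Dec 16, 2222: 365 days.
Dec 16, 2222 → Dec 16, 2223: 365 days.
Dec 16, 2223 → Dec 16, 2224: 366 days (Feb 29, 2224 is in that span).
Dec 16, 2224 → Dec 16, 2225: 365 days.
Dec 16, 2225 → Dec 16, 2226: 365 days.
Dec 16, 2226 → Dec 16, 2227: 365 days.
Dec 16, 2227 → Dec 16, 2228: 366 days (Feb 29, 2228 is in that span).
Dec 16, 2228 → Dec 16, 2229: 365 days.
Dec 16, 2229 → Dec 16, 2230: 365 days.
Dec 16, 2230 → Jan 16, 2231: 31 days (December has 31).
Jan 16, 2231 → Feb 16, 2231: 31 days (January has 31).
Feb 16, 2231 → Mar 16, 2231: 28 days (February has 28).
Mar 16, 2231 → Apr 16, 2231: 31 days (March has 31).
Apr 16, 2231 → May 16, 2231: 30 days (April has 30).
May 16, 2231 → May 23, 2231: 7 days.
Total: 7463 days.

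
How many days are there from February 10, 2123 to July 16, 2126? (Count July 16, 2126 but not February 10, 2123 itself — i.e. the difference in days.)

1252

Feb 10, 2123 → Feb 10, 2124: 365 days.
Feb 10, 2124 → Feb 10, 2125: 366 days (Feb 29, 2124 is in that span).
Feb 10, 2125 → Feb 10, 2126: 365 days.
Feb 10, 2126 → Mar 10, 2126: 28 days (February has 28).
Mar 10, 2126 → Apr 10, 2126: 31 days (March has 31).
Apr 10, 2126 → May 10, 2126: 30 days (April has 30).
May 10, 2126 → Jun 10, 2126: 31 days (May has 31).
Jun 10, 2126 → Jul 10, 2126: 30 days (June has 30).
Jul 10, 2126 → Jul 16, 2126: 6 days.
Total: 1252 days.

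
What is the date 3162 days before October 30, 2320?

−366 (one year; includes Feb 29, 2320) → Oct 30, 2319 (2796 left).
−365 (one year) → Oct 30, 2318 (2431 left).
−365 (one year) → Oct 30, 2317 (2066 left).
−365 (one year) → Oct 30, 2316 (1701 left).
−366 (one year; includes Feb 29, 2316) → Oct 30, 2315 (1335 left).
−365 (one year) → Oct 30, 2314 (970 left).
−365 (one year) → Oct 30, 2313 (605 left).
−365 (one year) → Oct 30, 2312 (240 left).
−30 → Sep 30, 2312 (end of Sep, 30 days; 210 left).
−30 → Aug 31, 2312 (end of Aug, 31 days; 180 left).
−31 → Jul 31, 2312 (end of Jul, 31 days; 149 left).
−31 → Jun 30, 2312 (end of Jun, 30 days; 118 left).
−30 → May 31, 2312 (end of May, 31 days; 88 left).
−31 → Apr 30, 2312 (end of Apr, 30 days; 57 left).
−30 → Mar 31, 2312 (end of Mar, 31 days; 27 left).
−27 → Mar 4, 2312.

March 4, 2312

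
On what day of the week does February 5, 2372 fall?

Saturday

Doomsday rule: the anchor day for the 2300s is Wednesday. For year 72: 72÷12 = 6 r 0, and 0÷4 = 0, so 6+0+0 = 6.
Wednesday + 6 ≡ Tuesday — that's 2372's doomsday.
In February the doomsday date is Feb 29 (2372 is a leap year (divisible by 4)).
Feb 5 is 24 days before Feb 29; 24 mod 7 = 3, so Tuesday − 3 = Saturday.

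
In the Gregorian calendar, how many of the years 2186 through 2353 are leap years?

40

Multiples of 4 in [2186,2353]: 42.
Of those, multiples of 100: 2 (not leap unless ÷400).
Multiples of 400: 0.
Leap years = 42 − 2 + 0 = 40.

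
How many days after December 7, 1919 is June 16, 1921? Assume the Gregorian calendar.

557

Dec 7, 1919 → Dec 7, 1920: 366 days (Feb 29, 1920 is in that span).
Dec 7, 1920 → Jan 7, 1921: 31 days (December has 31).
Jan 7, 1921 → Feb 7, 1921: 31 days (January has 31).
Feb 7, 1921 → Mar 7, 1921: 28 days (February has 28).
Mar 7, 1921 → Apr 7, 1921: 31 days (March has 31).
Apr 7, 1921 → May 7, 1921: 30 days (April has 30).
May 7, 1921 → Jun 7, 1921: 31 days (May has 31).
Jun 7, 1921 → Jun 16, 1921: 9 days.
Total: 557 days.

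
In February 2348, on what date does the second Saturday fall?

February 1, 2348 is a Sunday.
The first Saturday is therefore February 7 (6 days later).
The second Saturday is 7 + 1×7 = February 14.

February 14, 2348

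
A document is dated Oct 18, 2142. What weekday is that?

January 1, 2142 is a Monday.
Jan 1, 2142 → Feb 1, 2142: 31 days (January has 31).
Feb 1, 2142 → Mar 1, 2142: 28 days (February has 28).
Mar 1, 2142 → Apr 1, 2142: 31 days (March has 31).
Apr 1, 2142 → May 1, 2142: 30 days (April has 30).
May 1, 2142 → Jun 1, 2142: 31 days (May has 31).
Jun 1, 2142 → Jul 1, 2142: 30 days (June has 30).
Jul 1, 2142 → Aug 1, 2142: 31 days (July has 31).
Aug 1, 2142 → Sep 1, 2142: 31 days (August has 31).
Sep 1, 2142 → Oct 1, 2142: 30 days (September has 30).
Oct 1, 2142 → Oct 18, 2142: 17 days.
Total: 290 days.
290 mod 7 = 3, so Monday + 3 = Thursday.

Thursday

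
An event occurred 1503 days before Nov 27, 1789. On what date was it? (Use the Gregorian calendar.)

−365 (one year) → Nov 27, 1788 (1138 left).
−366 (one year; includes Feb 29, 1788) → Nov 27, 1787 (772 left).
−365 (one year) → Nov 27, 1786 (407 left).
−365 (one year) → Nov 27, 1785 (42 left).
−27 → Oct 31, 1785 (end of Oct, 31 days; 15 left).
−15 → Oct 16, 1785.

October 16, 1785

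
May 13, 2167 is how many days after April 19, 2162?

1850

Apr 19, 2162 → Apr 19, 2163: 365 days.
Apr 19, 2163 → Apr 19, 2164: 366 days (Feb 29, 2164 is in that span).
Apr 19, 2164 → Apr 19, 2165: 365 days.
Apr 19, 2165 → Apr 19, 2166: 365 days.
Apr 19, 2166 → May 19, 2166: 30 days (April has 30).
May 19, 2166 → Jun 19, 2166: 31 days (May has 31).
Jun 19, 2166 → Jul 19, 2166: 30 days (June has 30).
Jul 19, 2166 → Aug 19, 2166: 31 days (July has 31).
Aug 19, 2166 → Sep 19, 2166: 31 days (August has 31).
Sep 19, 2166 → Oct 19, 2166: 30 days (September has 30).
Oct 19, 2166 → Nov 19, 2166: 31 days (October has 31).
Nov 19, 2166 → Dec 19, 2166: 30 days (November has 30).
Dec 19, 2166 → Jan 19, 2167: 31 days (December has 31).
Jan 19, 2167 → Feb 19, 2167: 31 days (January has 31).
Feb 19, 2167 → Mar 19, 2167: 28 days (February has 28).
Mar 19, 2167 → Apr 19, 2167: 31 days (March has 31).
Apr 19, 2167 → May 13, 2167: 24 days.
Total: 1850 days.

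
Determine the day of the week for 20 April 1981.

Doomsday rule: the anchor day for the 1900s is Wednesday. For year 81: 81÷12 = 6 r 9, and 9÷4 = 2, so 6+9+2 = 17.
Wednesday + 17 ≡ Saturday — that's 1981's doomsday.
In April the doomsday date is Apr 4.
Apr 20 is 16 days after Apr 4; 16 mod 7 = 2, so Saturday + 2 = Monday.

Monday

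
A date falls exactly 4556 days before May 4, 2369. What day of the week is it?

Monday

May 4, 2369 is a Sunday.
4556 mod 7 = 6, so 4556 days before a Sunday is Sunday − 6 = Monday.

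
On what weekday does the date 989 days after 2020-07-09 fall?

Saturday

Jul 9, 2020 is a Thursday.
989 mod 7 = 2, so 989 days after a Thursday is Thursday + 2 = Saturday.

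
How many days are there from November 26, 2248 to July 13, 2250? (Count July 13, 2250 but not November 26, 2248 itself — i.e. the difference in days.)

Nov 26, 2248 → Nov 26, 2249: 365 days.
Nov 26, 2249 → Dec 26, 2249: 30 days (November has 30).
Dec 26, 2249 → Jan 26, 2250: 31 days (December has 31).
Jan 26, 2250 → Feb 26, 2250: 31 days (January has 31).
Feb 26, 2250 → Mar 26, 2250: 28 days (February has 28).
Mar 26, 2250 → Apr 26, 2250: 31 days (March has 31).
Apr 26, 2250 → May 26, 2250: 30 days (April has 30).
May 26, 2250 → Jun 26, 2250: 31 days (May has 31).
Jun 26, 2250 → Jul 13, 2250: 17 days.
Total: 594 days.

594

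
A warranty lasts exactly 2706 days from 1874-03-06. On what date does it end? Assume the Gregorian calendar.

+365 (one year) → Mar 6, 1875 (2341 left).
+366 (one year; includes Feb 29, 1876) → Mar 6, 1876 (1975 left).
+365 (one year) → Mar 6, 1877 (1610 left).
+365 (one year) → Mar 6, 1878 (1245 left).
+365 (one year) → Mar 6, 1879 (880 left).
+366 (one year; includes Feb 29, 1880) → Mar 6, 1880 (514 left).
+365 (one year) → Mar 6, 1881 (149 left).
Mar has 31 days: +26 → Apr 1, 1881 (123 left).
Apr has 30 days: +30 → May 1, 1881 (93 left).
May has 31 days: +31 → Jun 1, 1881 (62 left).
Jun has 30 days: +30 → Jul 1, 1881 (32 left).
Jul has 31 days: +31 → Aug 1, 1881 (1 left).
+1 → Aug 2, 1881.

August 2, 1881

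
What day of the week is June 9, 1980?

Monday

January 1, 1980 is a Tuesday.
Jan 1, 1980 → Feb 1, 1980: 31 days (January has 31).
Feb 1, 1980 → Mar 1, 1980: 29 days (February has 29).
Mar 1, 1980 → Apr 1, 1980: 31 days (March has 31).
Apr 1, 1980 → May 1, 1980: 30 days (April has 30).
May 1, 1980 → Jun 1, 1980: 31 days (May has 31).
Jun 1, 1980 → Jun 9, 1980: 8 days.
Total: 160 days.
160 mod 7 = 6, so Tuesday + 6 = Monday.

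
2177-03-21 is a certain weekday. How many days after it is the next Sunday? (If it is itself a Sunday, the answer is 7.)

Mar 21, 2177 is a Friday.
From Friday to the next Sunday is 2 days.

2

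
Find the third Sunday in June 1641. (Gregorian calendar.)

June 1, 1641 is a Saturday.
The first Sunday is therefore June 2 (1 days later).
The third Sunday is 2 + 2×7 = June 16.

June 16, 1641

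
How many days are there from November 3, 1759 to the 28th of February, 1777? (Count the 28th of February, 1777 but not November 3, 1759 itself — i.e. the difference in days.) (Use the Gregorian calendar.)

Nov 3, 1759 → Nov 3, 1760: 366 days (Feb 29, 1760 is in that span).
Nov 3, 1760 → Nov 3, 1761: 365 days.
Nov 3, 1761 → Nov 3, 1762: 365 days.
Nov 3, 1762 → Nov 3, 1763: 365 days.
Nov 3, 1763 → Nov 3, 1764: 366 days (Feb 29, 1764 is in that span).
Nov 3, 1764 → Nov 3, 1765: 365 days.
Nov 3, 1765 → Nov 3, 1766: 365 days.
Nov 3, 1766 → Nov 3, 1767: 365 days.
Nov 3, 1767 → Nov 3, 1768: 366 days (Feb 29, 1768 is in that span).
Nov 3, 1768 → Nov 3, 1769: 365 days.
Nov 3, 1769 → Nov 3, 1770: 365 days.
Nov 3, 1770 → Nov 3, 1771: 365 days.
Nov 3, 1771 → Nov 3, 1772: 366 days (Feb 29, 1772 is in that span).
Nov 3, 1772 → Nov 3, 1773: 365 days.
Nov 3, 1773 → Nov 3, 1774: 365 days.
Nov 3, 1774 → Nov 3, 1775: 365 days.
Nov 3, 1775 → Nov 3, 1776: 366 days (Feb 29, 1776 is in that span).
Nov 3, 1776 → Dec 3, 1776: 30 days (November has 30).
Dec 3, 1776 → Jan 3, 1777: 31 days (December has 31).
Jan 3, 1777 → Feb 3, 1777: 31 days (January has 31).
Feb 3, 1777 → Feb 28, 1777: 25 days.
Total: 6327 days.

6327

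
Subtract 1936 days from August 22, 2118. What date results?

−365 (one year) → Aug 22, 2117 (1571 left).
−365 (one year) → Aug 22, 2116 (1206 left).
−366 (one year; includes Feb 29, 2116) → Aug 22, 2115 (840 left).
−365 (one year) → Aug 22, 2114 (475 left).
−365 (one year) → Aug 22, 2113 (110 left).
−22 → Jul 31, 2113 (end of Jul, 31 days; 88 left).
−31 → Jun 30, 2113 (end of Jun, 30 days; 57 left).
−30 → May 31, 2113 (end of May, 31 days; 27 left).
−27 → May 4, 2113.

May 4, 2113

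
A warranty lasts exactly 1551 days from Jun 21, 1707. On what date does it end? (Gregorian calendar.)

September 19, 1711

+366 (one year; includes Feb 29, 1708) → Jun 21, 1708 (1185 left).
+365 (one year) → Jun 21, 1709 (820 left).
+365 (one year) → Jun 21, 1710 (455 left).
+365 (one year) → Jun 21, 1711 (90 left).
Jun has 30 days: +10 → Jul 1, 1711 (80 left).
Jul has 31 days: +31 → Aug 1, 1711 (49 left).
Aug has 31 days: +31 → Sep 1, 1711 (18 left).
+18 → Sep 19, 1711.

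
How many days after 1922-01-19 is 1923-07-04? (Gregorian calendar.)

Jan 19, 1922 → Jan 19, 1923: 365 days.
Jan 19, 1923 → Feb 19, 1923: 31 days (January has 31).
Feb 19, 1923 → Mar 19, 1923: 28 days (February has 28).
Mar 19, 1923 → Apr 19, 1923: 31 days (March has 31).
Apr 19, 1923 → May 19, 1923: 30 days (April has 30).
May 19, 1923 → Jun 19, 1923: 31 days (May has 31).
Jun 19, 1923 → Jul 4, 1923: 15 days.
Total: 531 days.

531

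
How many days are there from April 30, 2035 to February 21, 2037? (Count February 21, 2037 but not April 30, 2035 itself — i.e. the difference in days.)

663

Apr 30, 2035 → Apr 30, 2036: 366 days (Feb 29, 2036 is in that span).
Apr 30, 2036 → May 30, 2036: 30 days (April has 30).
May 30, 2036 → Jun 30, 2036: 31 days (May has 31).
Jun 30, 2036 → Jul 30, 2036: 30 days (June has 30).
Jul 30, 2036 → Aug 30, 2036: 31 days (July has 31).
Aug 30, 2036 → Sep 30, 2036: 31 days (August has 31).
Sep 30, 2036 → Oct 30, 2036: 30 days (September has 30).
Oct 30, 2036 → Nov 30, 2036: 31 days (October has 31).
Nov 30, 2036 → Dec 30, 2036: 30 days (November has 30).
Dec 30, 2036 → Jan 30, 2037: 31 days (December has 31).
Jan 30, 2037 → Feb 21, 2037: 22 days.
Total: 663 days.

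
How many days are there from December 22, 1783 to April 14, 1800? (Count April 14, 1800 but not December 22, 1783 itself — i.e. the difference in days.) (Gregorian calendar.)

Dec 22, 1783 → Dec 22, 1784: 366 days (Feb 29, 1784 is in that span).
Dec 22, 1784 → Dec 22, 1785: 365 days.
Dec 22, 1785 → Dec 22, 1786: 365 days.
Dec 22, 1786 → Dec 22, 1787: 365 days.
Dec 22, 1787 → Dec 22, 1788: 366 days (Feb 29, 1788 is in that span).
Dec 22, 1788 → Dec 22, 1789: 365 days.
Dec 22, 1789 → Dec 22, 1790: 365 days.
Dec 22, 1790 → Dec 22, 1791: 365 days.
Dec 22, 1791 → Dec 22, 1792: 366 days (Feb 29, 1792 is in that span).
Dec 22, 1792 → Dec 22, 1793: 365 days.
Dec 22, 1793 → Dec 22, 1794: 365 days.
Dec 22, 1794 → Dec 22, 1795: 365 days.
Dec 22, 1795 → Dec 22, 1796: 366 days (Feb 29, 1796 is in that span).
Dec 22, 1796 → Dec 22, 1797: 365 days.
Dec 22, 1797 → Dec 22, 1798: 365 days.
Dec 22, 1798 → Dec 22, 1799: 365 days.
Dec 22, 1799 → Jan 22, 1800: 31 days (December has 31).
Jan 22, 1800 → Feb 22, 1800: 31 days (January has 31).
Feb 22, 1800 → Mar 22, 1800: 28 days (February has 28).
Mar 22, 1800 → Apr 14, 1800: 23 days.
Total: 5957 days.

5957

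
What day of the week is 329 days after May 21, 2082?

Thursday

First find the weekday of May 21, 2082. Doomsday rule: the anchor day for the 2000s is Tuesday. For year 82: 82÷12 = 6 r 10, and 10÷4 = 2, so 6+10+2 = 18.
Tuesday + 18 ≡ Saturday — that's 2082's doomsday.
In May the doomsday date is May 9.
May 21 is 12 days after May 9; 12 mod 7 = 5, so Saturday + 5 = Thursday.
329 mod 7 = 0, so 329 days after a Thursday is Thursday + 0 = Thursday.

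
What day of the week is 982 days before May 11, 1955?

Monday

May 11, 1955 is a Wednesday.
982 mod 7 = 2, so 982 days before a Wednesday is Wednesday − 2 = Monday.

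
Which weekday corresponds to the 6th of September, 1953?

Sunday

Doomsday rule: the anchor day for the 1900s is Wednesday. For year 53: 53÷12 = 4 r 5, and 5÷4 = 1, so 4+5+1 = 10.
Wednesday + 10 ≡ Saturday — that's 1953's doomsday.
In September the doomsday date is Sep 5.
Sep 6 is 1 day after Sep 5; 1 mod 7 = 1, so Saturday + 1 = Sunday.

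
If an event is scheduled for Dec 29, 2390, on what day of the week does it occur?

Saturday

Doomsday rule: the anchor day for the 2300s is Wednesday. For year 90: 90÷12 = 7 r 6, and 6÷4 = 1, so 7+6+1 = 14.
Wednesday + 14 ≡ Wednesday — that's 2390's doomsday.
In December the doomsday date is Dec 12.
Dec 29 is 17 days after Dec 12; 17 mod 7 = 3, so Wednesday + 3 = Saturday.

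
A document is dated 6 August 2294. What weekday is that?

Doomsday rule: the anchor day for the 2200s is Friday. For year 94: 94÷12 = 7 r 10, and 10÷4 = 2, so 7+10+2 = 19.
Friday + 19 ≡ Wednesday — that's 2294's doomsday.
In August the doomsday date is Aug 8.
Aug 6 is 2 days before Aug 8; 2 mod 7 = 2, so Wednesday − 2 = Monday.

Monday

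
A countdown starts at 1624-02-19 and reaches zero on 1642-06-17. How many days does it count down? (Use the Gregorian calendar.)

6693

Feb 19, 1624 → Feb 19, 1625: 366 days (Feb 29, 1624 is in that span).
Feb 19, 1625 → Feb 19, 1626: 365 days.
Feb 19, 1626 → Feb 19, 1627: 365 days.
Feb 19, 1627 → Feb 19, 1628: 365 days.
Feb 19, 1628 → Feb 19, 1629: 366 days (Feb 29, 1628 is in that span).
Feb 19, 1629 → Feb 19, 1630: 365 days.
Feb 19, 1630 → Feb 19, 1631: 365 days.
Feb 19, 1631 → Feb 19, 1632: 365 days.
Feb 19, 1632 → Feb 19, 1633: 366 days (Feb 29, 1632 is in that span).
Feb 19, 1633 → Feb 19, 1634: 365 days.
Feb 19, 1634 → Feb 19, 1635: 365 days.
Feb 19, 1635 → Feb 19, 1636: 365 days.
Feb 19, 1636 → Feb 19, 1637: 366 days (Feb 29, 1636 is in that span).
Feb 19, 1637 → Feb 19, 1638: 365 days.
Feb 19, 1638 → Feb 19, 1639: 365 days.
Feb 19, 1639 → Feb 19, 1640: 365 days.
Feb 19, 1640 → Feb 19, 1641: 366 days (Feb 29, 1640 is in that span).
Feb 19, 1641 → Feb 19, 1642: 365 days.
Feb 19, 1642 → Mar 19, 1642: 28 days (February has 28).
Mar 19, 1642 → Apr 19, 1642: 31 days (March has 31).
Apr 19, 1642 → May 19, 1642: 30 days (April has 30).
May 19, 1642 → Jun 17, 1642: 29 days.
Total: 6693 days.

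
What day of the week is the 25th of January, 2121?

Saturday

Doomsday rule: the anchor day for the 2100s is Sunday. For year 21: 21÷12 = 1 r 9, and 9÷4 = 2, so 1+9+2 = 12.
Sunday + 12 ≡ Friday — that's 2121's doomsday.
In January the doomsday date is Jan 3 (2121 is not a leap year).
Jan 25 is 22 days after Jan 3; 22 mod 7 = 1, so Friday + 1 = Saturday.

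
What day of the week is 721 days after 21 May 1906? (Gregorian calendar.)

Monday

First find the weekday of May 21, 1906. Doomsday rule: the anchor day for the 1900s is Wednesday. For year 06: 6÷12 = 0 r 6, and 6÷4 = 1, so 0+6+1 = 7.
Wednesday + 7 ≡ Wednesday — that's 1906's doomsday.
In May the doomsday date is May 9.
May 21 is 12 days after May 9; 12 mod 7 = 5, so Wednesday + 5 = Monday.
721 mod 7 = 0, so 721 days after a Monday is Monday + 0 = Monday.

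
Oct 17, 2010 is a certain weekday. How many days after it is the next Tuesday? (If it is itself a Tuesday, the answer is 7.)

Oct 17, 2010 is a Sunday.
From Sunday to the next Tuesday is 2 days.

2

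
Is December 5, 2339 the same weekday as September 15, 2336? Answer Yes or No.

From Sep 15, 2336 to Dec 5, 2339 is 1176 days.
1176 mod 7 = 0, so they are the same weekday.
(Sep 15, 2336 is a Tuesday; Dec 5, 2339 is a Tuesday.)

Yes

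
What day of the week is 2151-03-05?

Doomsday rule: the anchor day for the 2100s is Sunday. For year 51: 51÷12 = 4 r 3, and 3÷4 = 0, so 4+3+0 = 7.
Sunday + 7 ≡ Sunday — that's 2151's doomsday.
In March the doomsday date is Mar 14.
Mar 5 is 9 days before Mar 14; 9 mod 7 = 2, so Sunday − 2 = Friday.

Friday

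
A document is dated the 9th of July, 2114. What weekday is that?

Monday

January 1, 2114 is a Monday.
Jan 1, 2114 → Feb 1, 2114: 31 days (January has 31).
Feb 1, 2114 → Mar 1, 2114: 28 days (February has 28).
Mar 1, 2114 → Apr 1, 2114: 31 days (March has 31).
Apr 1, 2114 → May 1, 2114: 30 days (April has 30).
May 1, 2114 → Jun 1, 2114: 31 days (May has 31).
Jun 1, 2114 → Jul 1, 2114: 30 days (June has 30).
Jul 1, 2114 → Jul 9, 2114: 8 days.
Total: 189 days.
189 mod 7 = 0, so Monday + 0 = Monday.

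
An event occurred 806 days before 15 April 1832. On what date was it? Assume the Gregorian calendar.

January 30, 1830

−366 (one year; includes Feb 29, 1832) → Apr 15, 1831 (440 left).
−365 (one year) → Apr 15, 1830 (75 left).
−15 → Mar 31, 1830 (end of Mar, 31 days; 60 left).
−31 → Feb 28, 1830 (end of Feb, 28 days; 29 left).
−28 → Jan 31, 1830 (end of Jan, 31 days; 1 left).
−1 → Jan 30, 1830.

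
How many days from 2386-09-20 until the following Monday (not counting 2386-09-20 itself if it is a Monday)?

2

Sep 20, 2386 is a Saturday.
From Saturday to the next Monday is 2 days.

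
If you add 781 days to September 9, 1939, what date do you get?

October 29, 1941

+366 (one year; includes Feb 29, 1940) → Sep 9, 1940 (415 left).
+365 (one year) → Sep 9, 1941 (50 left).
Sep has 30 days: +22 → Oct 1, 1941 (28 left).
+28 → Oct 29, 1941.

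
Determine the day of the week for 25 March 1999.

Doomsday rule: the anchor day for the 1900s is Wednesday. For year 99: 99÷12 = 8 r 3, and 3÷4 = 0, so 8+3+0 = 11.
Wednesday + 11 ≡ Sunday — that's 1999's doomsday.
In March the doomsday date is Mar 14.
Mar 25 is 11 days after Mar 14; 11 mod 7 = 4, so Sunday + 4 = Thursday.

Thursday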